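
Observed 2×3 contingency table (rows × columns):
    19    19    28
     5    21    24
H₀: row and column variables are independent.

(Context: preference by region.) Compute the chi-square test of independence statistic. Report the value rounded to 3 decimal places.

test statistic = 6.491

Row totals [66, 50], col totals [24, 40, 52], n=116
χ² = (19−13.66)²/13.66 + (19−22.76)²/22.76 + (28−29.59)²/29.59 + (5−10.34)²/10.34 + (21−17.24)²/17.24 + (24−22.41)²/22.41 = 6.4910
df = 2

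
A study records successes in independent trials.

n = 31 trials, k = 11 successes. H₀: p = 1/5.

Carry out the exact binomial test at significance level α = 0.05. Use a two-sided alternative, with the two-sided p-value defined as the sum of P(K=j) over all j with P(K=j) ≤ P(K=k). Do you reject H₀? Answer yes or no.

reject H₀: yes

Exact binomial: n=31, k=11, p₀=1/5=0.2000
P(X=j) = C(n,j)·p₀^j·(1−p₀)^(n−j); p = Σ P(X=j) over j with P(X=j) ≤ P(X=11)
p-value (two-sided) = 0.04138
At α=0.05: p < α → reject H₀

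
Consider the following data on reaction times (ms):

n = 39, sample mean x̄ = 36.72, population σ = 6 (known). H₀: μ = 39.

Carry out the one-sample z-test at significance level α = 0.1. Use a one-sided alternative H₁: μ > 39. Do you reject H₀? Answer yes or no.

SE = σ/√n = 6/√39 = 0.9608
z = (x̄−μ₀)/SE = (36.72−39)/0.9608 = -2.3731
p-value (one-sided, H₁ greater) = 0.99118
At α=0.1: p ≥ α → fail to reject H₀

reject H₀: no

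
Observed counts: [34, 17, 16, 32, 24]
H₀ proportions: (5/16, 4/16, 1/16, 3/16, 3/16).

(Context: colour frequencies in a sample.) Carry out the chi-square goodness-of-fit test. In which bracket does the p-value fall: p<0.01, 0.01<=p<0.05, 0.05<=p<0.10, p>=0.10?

n = 123; E_i = n·p_i = [38.44, 30.75, 7.69, 23.06, 23.06]
χ² = (34−38.44)²/38.44 + (17−30.75)²/30.75 + (16−7.69)²/7.69 + (32−23.06)²/23.06 + (24−23.06)²/23.06 = 19.1507
df = 4
p-value (upper-tail) = 0.00073
→ bracket: p<0.01

p-value bracket: p<0.01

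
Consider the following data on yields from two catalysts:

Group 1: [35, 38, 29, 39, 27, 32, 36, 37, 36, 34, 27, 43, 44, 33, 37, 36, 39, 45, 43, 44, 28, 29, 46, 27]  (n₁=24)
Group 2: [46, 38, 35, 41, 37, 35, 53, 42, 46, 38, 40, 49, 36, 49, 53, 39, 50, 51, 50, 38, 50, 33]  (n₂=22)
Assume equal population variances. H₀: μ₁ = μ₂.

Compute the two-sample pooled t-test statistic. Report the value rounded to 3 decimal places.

x̄₁=36.000, s₁=6.136, n₁=24
x̄₂=43.136, s₂=6.614, n₂=22
s_p² = [23·6.136² + 21·6.614²]/44 = 40.5589
SE = √(s_p²·(1/24+1/22)) = 1.8798
t = (36.000−43.136)/1.8798 = -3.7964
df = 44

test statistic = -3.796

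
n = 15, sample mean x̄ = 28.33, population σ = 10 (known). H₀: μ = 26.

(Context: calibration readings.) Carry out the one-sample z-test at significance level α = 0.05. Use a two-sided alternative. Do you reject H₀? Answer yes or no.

reject H₀: no

SE = σ/√n = 10/√15 = 2.5820
z = (x̄−μ₀)/SE = (28.33−26)/2.5820 = 0.9024
p-value (two-sided) = 0.36684
At α=0.05: p ≥ α → fail to reject H₀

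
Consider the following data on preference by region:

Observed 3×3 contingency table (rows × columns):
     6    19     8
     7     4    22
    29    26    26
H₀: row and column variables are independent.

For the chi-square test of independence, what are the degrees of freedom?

df = (r−1)(c−1) = (3−1)·(3−1) = 4

degrees of freedom = 4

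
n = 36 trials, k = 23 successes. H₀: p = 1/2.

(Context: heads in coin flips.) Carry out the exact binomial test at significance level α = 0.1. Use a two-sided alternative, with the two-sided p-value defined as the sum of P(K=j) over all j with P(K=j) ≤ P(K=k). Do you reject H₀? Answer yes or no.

Exact binomial: n=36, k=23, p₀=1/2=0.5000
P(X=j) = C(n,j)·p₀^j·(1−p₀)^(n−j); p = Σ P(X=j) over j with P(X=j) ≤ P(X=23)
p-value (two-sided) = 0.13250
At α=0.1: p ≥ α → fail to reject H₀

reject H₀: no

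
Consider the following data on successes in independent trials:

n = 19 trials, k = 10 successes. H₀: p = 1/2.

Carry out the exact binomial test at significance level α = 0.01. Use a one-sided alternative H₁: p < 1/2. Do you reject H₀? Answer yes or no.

Exact binomial: n=19, k=10, p₀=1/2=0.5000
P(X≤10) from Σ C(n,i)·p₀^i·(1−p₀)^(n−i)
p-value (one-sided, H₁ less) = 0.67620
At α=0.01: p ≥ α → fail to reject H₀

reject H₀: no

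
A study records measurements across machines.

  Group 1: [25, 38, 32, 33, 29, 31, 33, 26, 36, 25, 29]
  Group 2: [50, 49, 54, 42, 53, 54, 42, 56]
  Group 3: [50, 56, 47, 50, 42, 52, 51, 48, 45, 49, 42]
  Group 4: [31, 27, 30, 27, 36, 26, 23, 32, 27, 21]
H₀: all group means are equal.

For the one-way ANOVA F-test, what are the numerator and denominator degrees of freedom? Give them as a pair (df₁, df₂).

k = 4 groups, N = 40 total
df = (k−1, N−k) = (4−1, 40−4) = (3, 36)

degrees of freedom = [3, 36]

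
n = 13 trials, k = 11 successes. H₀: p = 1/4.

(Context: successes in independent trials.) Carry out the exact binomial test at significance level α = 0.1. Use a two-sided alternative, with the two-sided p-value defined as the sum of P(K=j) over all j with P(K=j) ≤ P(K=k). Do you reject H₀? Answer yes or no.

reject H₀: yes

Exact binomial: n=13, k=11, p₀=1/4=0.2500
P(X=j) = C(n,j)·p₀^j·(1−p₀)^(n−j); p = Σ P(X=j) over j with P(X=j) ≤ P(X=11)
p-value (two-sided) = 0.00001
At α=0.1: p < α → reject H₀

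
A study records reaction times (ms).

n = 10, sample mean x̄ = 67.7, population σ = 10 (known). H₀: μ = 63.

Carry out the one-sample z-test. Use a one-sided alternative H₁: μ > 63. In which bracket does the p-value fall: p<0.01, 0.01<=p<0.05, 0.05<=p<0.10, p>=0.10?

p-value bracket: 0.05<=p<0.10

SE = σ/√n = 10/√10 = 3.1623
z = (x̄−μ₀)/SE = (67.7−63)/3.1623 = 1.4863
p-value (one-sided, H₁ greater) = 0.06860
→ bracket: 0.05<=p<0.10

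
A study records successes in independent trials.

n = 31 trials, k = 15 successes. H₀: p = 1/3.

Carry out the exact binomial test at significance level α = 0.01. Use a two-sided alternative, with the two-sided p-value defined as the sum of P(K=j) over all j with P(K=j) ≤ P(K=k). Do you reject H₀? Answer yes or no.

Exact binomial: n=31, k=15, p₀=1/3=0.3333
P(X=j) = C(n,j)·p₀^j·(1−p₀)^(n−j); p = Σ P(X=j) over j with P(X=j) ≤ P(X=15)
p-value (two-sided) = 0.08662
At α=0.01: p ≥ α → fail to reject H₀

reject H₀: no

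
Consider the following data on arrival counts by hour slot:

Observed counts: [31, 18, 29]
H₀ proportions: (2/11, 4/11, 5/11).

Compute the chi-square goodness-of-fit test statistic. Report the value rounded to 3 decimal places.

test statistic = 24.906

n = 78; E_i = n·p_i = [14.18, 28.36, 35.45]
χ² = (31−14.18)²/14.18 + (18−28.36)²/28.36 + (29−35.45)²/35.45 = 24.9064
df = 2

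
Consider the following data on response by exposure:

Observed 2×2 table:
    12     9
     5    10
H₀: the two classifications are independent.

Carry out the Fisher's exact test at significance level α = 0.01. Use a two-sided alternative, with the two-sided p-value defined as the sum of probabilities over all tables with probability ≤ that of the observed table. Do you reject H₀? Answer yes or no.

Margins: r₁=21, r₂=15, c₁=17, c₂=19, n=36
p_obs = C(21,12)·C(15,5)/C(36,17); sum pmf over tables with pmf ≤ p_obs
p-value (two-sided) = 0.19221
At α=0.01: p ≥ α → fail to reject H₀

reject H₀: no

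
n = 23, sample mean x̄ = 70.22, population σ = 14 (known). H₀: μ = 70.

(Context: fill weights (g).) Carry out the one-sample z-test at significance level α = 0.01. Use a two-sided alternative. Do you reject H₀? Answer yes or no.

reject H₀: no

SE = σ/√n = 14/√23 = 2.9192
z = (x̄−μ₀)/SE = (70.22−70)/2.9192 = 0.0754
p-value (two-sided) = 0.93993
At α=0.01: p ≥ α → fail to reject H₀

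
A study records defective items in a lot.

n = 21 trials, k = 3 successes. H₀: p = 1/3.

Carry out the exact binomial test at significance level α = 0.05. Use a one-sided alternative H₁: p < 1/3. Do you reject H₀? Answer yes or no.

Exact binomial: n=21, k=3, p₀=1/3=0.3333
P(X≤3) from Σ C(n,i)·p₀^i·(1−p₀)^(n−i)
p-value (one-sided, H₁ less) = 0.04616
At α=0.05: p < α → reject H₀

reject H₀: yes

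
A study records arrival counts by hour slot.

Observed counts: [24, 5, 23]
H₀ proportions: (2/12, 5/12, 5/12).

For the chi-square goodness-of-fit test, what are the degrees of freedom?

df = k − 1 = 3 − 1 = 2

degrees of freedom = 2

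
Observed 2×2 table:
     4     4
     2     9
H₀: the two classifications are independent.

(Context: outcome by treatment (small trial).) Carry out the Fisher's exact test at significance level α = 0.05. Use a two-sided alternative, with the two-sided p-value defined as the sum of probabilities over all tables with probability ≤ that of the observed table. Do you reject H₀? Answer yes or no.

Margins: r₁=8, r₂=11, c₁=6, c₂=13, n=19
p_obs = C(8,4)·C(11,2)/C(19,6); sum pmf over tables with pmf ≤ p_obs
p-value (two-sided) = 0.31889
At α=0.05: p ≥ α → fail to reject H₀

reject H₀: no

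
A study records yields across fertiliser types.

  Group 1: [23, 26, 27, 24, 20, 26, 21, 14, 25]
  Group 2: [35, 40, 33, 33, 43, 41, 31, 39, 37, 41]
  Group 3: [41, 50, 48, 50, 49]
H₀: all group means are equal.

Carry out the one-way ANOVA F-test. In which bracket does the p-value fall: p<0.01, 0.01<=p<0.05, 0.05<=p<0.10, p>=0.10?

Group means [22.89, 37.30, 47.60], grand mean 34.042
SSB = Σnᵢ(x̄ᵢ−x̄)² = 2144.769; SSW = ΣΣ(x−x̄ᵢ)² = 342.189
MSB = 2144.769/2 = 1072.3847; MSW = 342.189/21 = 16.2947
F = MSB/MSW = 65.8118
df = (2, 21)
p-value (upper-tail) = 0.00000
→ bracket: p<0.01

p-value bracket: p<0.01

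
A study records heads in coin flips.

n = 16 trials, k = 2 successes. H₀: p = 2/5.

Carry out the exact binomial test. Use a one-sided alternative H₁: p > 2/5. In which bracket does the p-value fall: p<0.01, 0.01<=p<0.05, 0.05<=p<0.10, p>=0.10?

Exact binomial: n=16, k=2, p₀=2/5=0.4000
P(X≥2) from Σ C(n,i)·p₀^i·(1−p₀)^(n−i)
p-value (one-sided, H₁ greater) = 0.99671
→ bracket: p>=0.10

p-value bracket: p>=0.10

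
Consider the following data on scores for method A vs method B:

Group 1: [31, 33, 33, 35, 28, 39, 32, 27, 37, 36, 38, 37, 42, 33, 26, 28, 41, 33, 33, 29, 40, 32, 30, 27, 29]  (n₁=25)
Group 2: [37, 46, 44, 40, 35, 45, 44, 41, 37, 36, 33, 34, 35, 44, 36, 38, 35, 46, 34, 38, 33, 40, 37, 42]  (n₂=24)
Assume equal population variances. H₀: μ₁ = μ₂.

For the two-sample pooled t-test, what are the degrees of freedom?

df = n₁ + n₂ − 2 = 25 + 24 − 2 = 47

degrees of freedom = 47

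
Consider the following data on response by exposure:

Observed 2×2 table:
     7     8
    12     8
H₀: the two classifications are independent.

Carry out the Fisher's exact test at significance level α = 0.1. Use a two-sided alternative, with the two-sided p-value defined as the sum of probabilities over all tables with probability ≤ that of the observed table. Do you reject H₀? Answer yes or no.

Margins: r₁=15, r₂=20, c₁=19, c₂=16, n=35
p_obs = C(15,7)·C(20,12)/C(35,19); sum pmf over tables with pmf ≤ p_obs
p-value (two-sided) = 0.50602
At α=0.1: p ≥ α → fail to reject H₀

reject H₀: no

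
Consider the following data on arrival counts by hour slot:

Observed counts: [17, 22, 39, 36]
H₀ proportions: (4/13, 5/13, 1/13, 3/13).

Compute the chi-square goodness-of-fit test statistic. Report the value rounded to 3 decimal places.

n = 114; E_i = n·p_i = [35.08, 43.85, 8.77, 26.31]
χ² = (17−35.08)²/35.08 + (22−43.85)²/43.85 + (39−8.77)²/8.77 + (36−26.31)²/26.31 = 127.9882
df = 3

test statistic = 127.988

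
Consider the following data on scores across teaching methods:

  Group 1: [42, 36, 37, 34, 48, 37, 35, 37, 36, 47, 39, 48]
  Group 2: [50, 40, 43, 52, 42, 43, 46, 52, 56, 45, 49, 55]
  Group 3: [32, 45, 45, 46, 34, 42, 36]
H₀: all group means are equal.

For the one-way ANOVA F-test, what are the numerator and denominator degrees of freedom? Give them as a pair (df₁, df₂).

k = 3 groups, N = 31 total
df = (k−1, N−k) = (3−1, 31−3) = (2, 28)

degrees of freedom = [2, 28]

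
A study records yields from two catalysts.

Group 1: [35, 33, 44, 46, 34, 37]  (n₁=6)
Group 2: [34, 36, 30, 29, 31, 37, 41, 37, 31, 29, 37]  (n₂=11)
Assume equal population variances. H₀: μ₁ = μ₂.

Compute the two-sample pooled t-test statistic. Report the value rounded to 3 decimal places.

test statistic = 1.871

x̄₁=38.167, s₁=5.492, n₁=6
x̄₂=33.818, s₂=4.045, n₂=11
s_p² = [5·5.492² + 10·4.045²]/15 = 20.9646
SE = √(s_p²·(1/6+1/11)) = 2.3238
t = (38.167−33.818)/2.3238 = 1.8713
df = 15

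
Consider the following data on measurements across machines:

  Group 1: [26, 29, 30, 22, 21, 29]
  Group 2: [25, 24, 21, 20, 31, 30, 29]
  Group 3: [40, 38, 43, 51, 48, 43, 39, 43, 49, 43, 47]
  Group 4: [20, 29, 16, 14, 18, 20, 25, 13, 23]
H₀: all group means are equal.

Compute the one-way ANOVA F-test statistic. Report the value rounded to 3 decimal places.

Group means [26.17, 25.71, 44.00, 19.78], grand mean 30.273
SSB = Σnᵢ(x̄ᵢ−x̄)² = 3310.728; SSW = ΣΣ(x−x̄ᵢ)² = 589.817
MSB = 3310.728/3 = 1103.5760; MSW = 589.817/29 = 20.3385
F = MSB/MSW = 54.2604
df = (3, 29)

test statistic = 54.260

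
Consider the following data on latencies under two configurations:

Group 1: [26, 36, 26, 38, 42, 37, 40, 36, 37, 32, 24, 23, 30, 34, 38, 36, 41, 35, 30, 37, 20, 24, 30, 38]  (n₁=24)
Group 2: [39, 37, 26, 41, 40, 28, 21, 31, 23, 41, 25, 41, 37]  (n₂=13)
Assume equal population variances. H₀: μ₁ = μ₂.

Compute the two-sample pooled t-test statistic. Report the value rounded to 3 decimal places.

x̄₁=32.917, s₁=6.276, n₁=24
x̄₂=33.077, s₂=7.610, n₂=13
s_p² = [23·6.276² + 12·7.610²]/35 = 45.7359
SE = √(s_p²·(1/24+1/13)) = 2.3289
t = (32.917−33.077)/2.3289 = -0.0688
df = 35

test statistic = -0.069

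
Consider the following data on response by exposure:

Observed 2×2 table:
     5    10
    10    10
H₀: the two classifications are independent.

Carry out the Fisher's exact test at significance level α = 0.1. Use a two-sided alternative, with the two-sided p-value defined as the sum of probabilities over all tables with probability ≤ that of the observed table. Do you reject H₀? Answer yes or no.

Margins: r₁=15, r₂=20, c₁=15, c₂=20, n=35
p_obs = C(15,5)·C(20,10)/C(35,15); sum pmf over tables with pmf ≤ p_obs
p-value (two-sided) = 0.49160
At α=0.1: p ≥ α → fail to reject H₀

reject H₀: no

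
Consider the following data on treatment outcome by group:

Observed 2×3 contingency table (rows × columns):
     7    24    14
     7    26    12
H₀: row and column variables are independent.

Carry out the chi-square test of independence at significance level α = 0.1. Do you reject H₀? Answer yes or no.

Row totals [45, 45], col totals [14, 50, 26], n=90
χ² = (7−7.00)²/7.00 + (24−25.00)²/25.00 + (14−13.00)²/13.00 + (7−7.00)²/7.00 + (26−25.00)²/25.00 + (12−13.00)²/13.00 = 0.2338
df = 2
p-value (upper-tail) = 0.88965
At α=0.1: p ≥ α → fail to reject H₀

reject H₀: no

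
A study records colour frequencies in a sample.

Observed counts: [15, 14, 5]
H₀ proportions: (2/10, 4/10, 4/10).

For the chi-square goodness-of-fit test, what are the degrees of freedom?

df = k − 1 = 3 − 1 = 2

degrees of freedom = 2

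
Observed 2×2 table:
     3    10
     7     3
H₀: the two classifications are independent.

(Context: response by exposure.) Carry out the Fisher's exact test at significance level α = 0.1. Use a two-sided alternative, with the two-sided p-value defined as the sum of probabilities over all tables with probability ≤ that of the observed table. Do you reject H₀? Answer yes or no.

reject H₀: yes

Margins: r₁=13, r₂=10, c₁=10, c₂=13, n=23
p_obs = C(13,3)·C(10,7)/C(23,10); sum pmf over tables with pmf ≤ p_obs
p-value (two-sided) = 0.03968
At α=0.1: p < α → reject H₀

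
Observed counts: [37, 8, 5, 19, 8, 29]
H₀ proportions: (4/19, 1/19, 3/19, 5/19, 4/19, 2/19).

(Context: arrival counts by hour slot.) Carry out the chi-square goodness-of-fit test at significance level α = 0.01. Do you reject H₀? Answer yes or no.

n = 106; E_i = n·p_i = [22.32, 5.58, 16.74, 27.89, 22.32, 11.16]
χ² = (37−22.32)²/22.32 + (8−5.58)²/5.58 + (5−16.74)²/16.74 + (19−27.89)²/27.89 + (8−22.32)²/22.32 + (29−11.16)²/11.16 = 59.4942
df = 5
p-value (upper-tail) = 0.00000
At α=0.01: p < α → reject H₀

reject H₀: yes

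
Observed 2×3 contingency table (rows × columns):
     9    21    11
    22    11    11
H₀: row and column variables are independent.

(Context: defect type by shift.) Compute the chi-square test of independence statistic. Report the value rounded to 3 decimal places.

Row totals [41, 44], col totals [31, 32, 22], n=85
χ² = (9−14.95)²/14.95 + (21−15.44)²/15.44 + (11−10.61)²/10.61 + (22−16.05)²/16.05 + (11−16.56)²/16.56 + (11−11.39)²/11.39 = 8.4813
df = 2

test statistic = 8.481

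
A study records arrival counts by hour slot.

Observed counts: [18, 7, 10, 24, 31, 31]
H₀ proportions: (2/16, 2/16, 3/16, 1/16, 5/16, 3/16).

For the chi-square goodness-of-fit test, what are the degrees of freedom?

degrees of freedom = 5

df = k − 1 = 6 − 1 = 5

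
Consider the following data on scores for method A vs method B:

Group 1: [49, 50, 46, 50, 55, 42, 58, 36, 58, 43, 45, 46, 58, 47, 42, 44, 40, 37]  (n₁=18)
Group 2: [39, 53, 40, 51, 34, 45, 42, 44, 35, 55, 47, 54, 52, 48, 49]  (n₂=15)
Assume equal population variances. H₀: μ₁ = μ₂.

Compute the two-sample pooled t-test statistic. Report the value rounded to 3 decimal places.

x̄₁=47.000, s₁=6.860, n₁=18
x̄₂=45.867, s₂=6.760, n₂=15
s_p² = [17·6.860² + 14·6.760²]/31 = 46.4430
SE = √(s_p²·(1/18+1/15)) = 2.3825
t = (47.000−45.867)/2.3825 = 0.4757
df = 31

test statistic = 0.476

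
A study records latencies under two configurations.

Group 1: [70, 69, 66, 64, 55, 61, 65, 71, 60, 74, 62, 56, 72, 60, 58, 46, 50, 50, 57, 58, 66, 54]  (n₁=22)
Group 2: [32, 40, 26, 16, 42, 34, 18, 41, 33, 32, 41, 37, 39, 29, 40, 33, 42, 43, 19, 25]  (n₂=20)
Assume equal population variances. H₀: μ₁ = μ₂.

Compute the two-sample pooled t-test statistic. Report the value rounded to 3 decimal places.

x̄₁=61.091, s₁=7.634, n₁=22
x̄₂=33.100, s₂=8.528, n₂=20
s_p² = [21·7.634² + 19·8.528²]/40 = 65.1405
SE = √(s_p²·(1/22+1/20)) = 2.4936
t = (61.091−33.100)/2.4936 = 11.2252
df = 40

test statistic = 11.225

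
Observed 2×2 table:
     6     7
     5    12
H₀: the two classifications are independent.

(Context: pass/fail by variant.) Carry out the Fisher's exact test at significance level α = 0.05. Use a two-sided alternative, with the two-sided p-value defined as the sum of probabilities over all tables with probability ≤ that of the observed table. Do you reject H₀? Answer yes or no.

Margins: r₁=13, r₂=17, c₁=11, c₂=19, n=30
p_obs = C(13,6)·C(17,5)/C(30,11); sum pmf over tables with pmf ≤ p_obs
p-value (two-sided) = 0.45388
At α=0.05: p ≥ α → fail to reject H₀

reject H₀: no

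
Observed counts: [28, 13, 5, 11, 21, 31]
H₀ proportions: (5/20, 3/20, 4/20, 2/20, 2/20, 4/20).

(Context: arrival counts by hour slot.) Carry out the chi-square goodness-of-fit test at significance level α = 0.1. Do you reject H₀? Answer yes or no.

reject H₀: yes

n = 109; E_i = n·p_i = [27.25, 16.35, 21.80, 10.90, 10.90, 21.80]
χ² = (28−27.25)²/27.25 + (13−16.35)²/16.35 + (5−21.80)²/21.80 + (11−10.90)²/10.90 + (21−10.90)²/10.90 + (31−21.80)²/21.80 = 26.8960
df = 5
p-value (upper-tail) = 0.00006
At α=0.1: p < α → reject H₀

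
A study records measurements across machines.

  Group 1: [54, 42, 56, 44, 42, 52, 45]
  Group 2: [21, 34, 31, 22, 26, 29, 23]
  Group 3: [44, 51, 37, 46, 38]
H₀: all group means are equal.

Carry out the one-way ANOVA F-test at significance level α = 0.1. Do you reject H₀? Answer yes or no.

Group means [47.86, 26.57, 43.20], grand mean 38.789
SSB = Σnᵢ(x̄ᵢ−x̄)² = 1717.786; SSW = ΣΣ(x−x̄ᵢ)² = 493.371
MSB = 1717.786/2 = 858.8932; MSW = 493.371/16 = 30.8357
F = MSB/MSW = 27.8538
df = (2, 16)
p-value (upper-tail) = 0.00001
At α=0.1: p < α → reject H₀

reject H₀: yes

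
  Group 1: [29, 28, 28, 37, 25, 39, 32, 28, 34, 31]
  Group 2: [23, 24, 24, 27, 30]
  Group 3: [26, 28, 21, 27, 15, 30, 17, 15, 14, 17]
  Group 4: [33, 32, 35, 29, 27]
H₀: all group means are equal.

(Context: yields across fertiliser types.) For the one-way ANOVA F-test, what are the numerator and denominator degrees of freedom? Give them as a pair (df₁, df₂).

degrees of freedom = [3, 26]

k = 4 groups, N = 30 total
df = (k−1, N−k) = (4−1, 30−4) = (3, 26)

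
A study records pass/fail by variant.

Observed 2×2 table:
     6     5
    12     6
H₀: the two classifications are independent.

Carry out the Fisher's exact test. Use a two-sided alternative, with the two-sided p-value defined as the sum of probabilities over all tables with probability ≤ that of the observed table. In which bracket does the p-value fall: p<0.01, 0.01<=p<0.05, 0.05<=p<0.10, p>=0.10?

Margins: r₁=11, r₂=18, c₁=18, c₂=11, n=29
p_obs = C(11,6)·C(18,12)/C(29,18); sum pmf over tables with pmf ≤ p_obs
p-value (two-sided) = 0.69645
→ bracket: p>=0.10

p-value bracket: p>=0.10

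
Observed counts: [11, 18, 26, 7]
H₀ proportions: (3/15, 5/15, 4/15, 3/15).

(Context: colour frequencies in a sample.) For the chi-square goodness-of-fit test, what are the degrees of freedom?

df = k − 1 = 4 − 1 = 3

degrees of freedom = 3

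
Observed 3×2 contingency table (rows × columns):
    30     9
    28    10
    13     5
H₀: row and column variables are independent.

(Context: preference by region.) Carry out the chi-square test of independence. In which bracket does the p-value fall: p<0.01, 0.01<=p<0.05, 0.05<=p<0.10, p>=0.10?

p-value bracket: p>=0.10

Row totals [39, 38, 18], col totals [71, 24], n=95
χ² = (30−29.15)²/29.15 + (9−9.85)²/9.85 + (28−28.40)²/28.40 + (10−9.60)²/9.60 + (13−13.45)²/13.45 + (5−4.55)²/4.55 = 0.1813
df = 2
p-value (upper-tail) = 0.91333
→ bracket: p>=0.10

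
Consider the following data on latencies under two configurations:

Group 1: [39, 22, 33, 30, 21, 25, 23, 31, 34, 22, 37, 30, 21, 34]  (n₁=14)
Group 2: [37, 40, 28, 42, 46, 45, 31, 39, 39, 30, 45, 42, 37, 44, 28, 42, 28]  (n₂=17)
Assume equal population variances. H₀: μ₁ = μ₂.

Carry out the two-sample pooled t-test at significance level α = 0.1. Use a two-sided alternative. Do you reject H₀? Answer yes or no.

x̄₁=28.714, s₁=6.281, n₁=14
x̄₂=37.824, s₂=6.454, n₂=17
s_p² = [13·6.281² + 16·6.454²]/29 = 40.6665
SE = √(s_p²·(1/14+1/17)) = 2.3015
t = (28.714−37.824)/2.3015 = -3.9580
df = 29
p-value (two-sided) = 0.00045
At α=0.1: p < α → reject H₀

reject H₀: yes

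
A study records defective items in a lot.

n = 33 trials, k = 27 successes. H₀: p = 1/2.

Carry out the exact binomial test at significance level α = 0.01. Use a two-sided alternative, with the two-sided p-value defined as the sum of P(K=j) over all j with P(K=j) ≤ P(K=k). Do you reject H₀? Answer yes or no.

reject H₀: yes

Exact binomial: n=33, k=27, p₀=1/2=0.5000
P(X=j) = C(n,j)·p₀^j·(1−p₀)^(n−j); p = Σ P(X=j) over j with P(X=j) ≤ P(X=27)
p-value (two-sided) = 0.00032
At α=0.01: p < α → reject H₀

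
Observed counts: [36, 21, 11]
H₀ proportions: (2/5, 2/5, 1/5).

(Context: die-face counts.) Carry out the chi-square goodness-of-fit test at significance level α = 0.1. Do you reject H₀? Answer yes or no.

reject H₀: yes

n = 68; E_i = n·p_i = [27.20, 27.20, 13.60]
χ² = (36−27.20)²/27.20 + (21−27.20)²/27.20 + (11−13.60)²/13.60 = 4.7574
df = 2
p-value (upper-tail) = 0.09267
At α=0.1: p < α → reject H₀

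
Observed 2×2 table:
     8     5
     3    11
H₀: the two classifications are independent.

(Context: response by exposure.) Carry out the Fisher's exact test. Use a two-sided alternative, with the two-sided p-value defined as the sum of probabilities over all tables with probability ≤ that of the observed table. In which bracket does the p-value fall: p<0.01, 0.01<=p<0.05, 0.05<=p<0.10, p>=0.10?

Margins: r₁=13, r₂=14, c₁=11, c₂=16, n=27
p_obs = C(13,8)·C(14,3)/C(27,11); sum pmf over tables with pmf ≤ p_obs
p-value (two-sided) = 0.05424
→ bracket: 0.05<=p<0.10

p-value bracket: 0.05<=p<0.10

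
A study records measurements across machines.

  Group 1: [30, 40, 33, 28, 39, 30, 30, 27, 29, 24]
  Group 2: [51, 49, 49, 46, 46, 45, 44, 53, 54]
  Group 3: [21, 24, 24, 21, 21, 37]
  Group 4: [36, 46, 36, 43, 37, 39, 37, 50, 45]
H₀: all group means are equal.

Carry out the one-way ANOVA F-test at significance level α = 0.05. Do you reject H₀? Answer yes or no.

reject H₀: yes

Group means [31.00, 48.56, 24.67, 41.00], grand mean 37.176
SSB = Σnᵢ(x̄ᵢ−x̄)² = 2617.386; SSW = ΣΣ(x−x̄ᵢ)² = 737.556
MSB = 2617.386/3 = 872.4619; MSW = 737.556/30 = 24.5852
F = MSB/MSW = 35.4873
df = (3, 30)
p-value (upper-tail) = 0.00000
At α=0.05: p < α → reject H₀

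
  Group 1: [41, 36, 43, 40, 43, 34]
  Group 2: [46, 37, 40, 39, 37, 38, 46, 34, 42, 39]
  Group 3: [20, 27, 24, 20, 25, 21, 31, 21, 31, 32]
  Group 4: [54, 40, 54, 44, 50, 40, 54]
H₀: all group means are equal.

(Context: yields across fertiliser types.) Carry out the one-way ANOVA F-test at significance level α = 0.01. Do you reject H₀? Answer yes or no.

reject H₀: yes

Group means [39.50, 39.80, 25.20, 48.00], grand mean 37.061
SSB = Σnᵢ(x̄ᵢ−x̄)² = 2355.179; SSW = ΣΣ(x−x̄ᵢ)² = 668.700
MSB = 2355.179/3 = 785.0596; MSW = 668.700/29 = 23.0586
F = MSB/MSW = 34.0463
df = (3, 29)
p-value (upper-tail) = 0.00000
At α=0.01: p < α → reject H₀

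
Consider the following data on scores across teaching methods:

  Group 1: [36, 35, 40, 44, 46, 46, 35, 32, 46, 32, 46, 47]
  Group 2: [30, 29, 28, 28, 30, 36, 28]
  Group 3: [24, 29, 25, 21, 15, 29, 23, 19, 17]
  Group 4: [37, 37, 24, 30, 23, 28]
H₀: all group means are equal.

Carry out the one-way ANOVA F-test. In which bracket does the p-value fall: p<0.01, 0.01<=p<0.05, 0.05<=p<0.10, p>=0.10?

p-value bracket: p<0.01

Group means [40.42, 29.86, 22.44, 29.83], grand mean 31.618
SSB = Σnᵢ(x̄ᵢ−x̄)² = 1727.200; SSW = ΣΣ(x−x̄ᵢ)² = 830.829
MSB = 1727.200/3 = 575.7333; MSW = 830.829/30 = 27.6943
F = MSB/MSW = 20.7889
df = (3, 30)
p-value (upper-tail) = 0.00000
→ bracket: p<0.01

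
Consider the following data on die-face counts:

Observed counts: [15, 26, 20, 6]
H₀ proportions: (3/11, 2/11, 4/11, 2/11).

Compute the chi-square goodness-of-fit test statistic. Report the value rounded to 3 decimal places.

n = 67; E_i = n·p_i = [18.27, 12.18, 24.36, 12.18]
χ² = (15−18.27)²/18.27 + (26−12.18)²/12.18 + (20−24.36)²/24.36 + (6−12.18)²/12.18 = 20.1791
df = 3

test statistic = 20.179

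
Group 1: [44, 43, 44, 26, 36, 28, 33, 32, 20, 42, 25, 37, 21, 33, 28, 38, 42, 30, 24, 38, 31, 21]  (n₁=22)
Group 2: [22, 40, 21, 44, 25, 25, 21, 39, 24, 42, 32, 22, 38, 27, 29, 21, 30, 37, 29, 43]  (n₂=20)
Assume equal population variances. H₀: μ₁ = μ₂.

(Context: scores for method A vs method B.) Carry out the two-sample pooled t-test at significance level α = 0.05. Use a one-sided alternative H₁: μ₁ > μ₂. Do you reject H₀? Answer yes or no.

x̄₁=32.545, s₁=7.836, n₁=22
x̄₂=30.550, s₂=8.172, n₂=20
s_p² = [21·7.836² + 19·8.172²]/40 = 63.9601
SE = √(s_p²·(1/22+1/20)) = 2.4709
t = (32.545−30.550)/2.4709 = 0.8076
df = 40
p-value (one-sided, H₁ greater) = 0.21205
At α=0.05: p ≥ α → fail to reject H₀

reject H₀: no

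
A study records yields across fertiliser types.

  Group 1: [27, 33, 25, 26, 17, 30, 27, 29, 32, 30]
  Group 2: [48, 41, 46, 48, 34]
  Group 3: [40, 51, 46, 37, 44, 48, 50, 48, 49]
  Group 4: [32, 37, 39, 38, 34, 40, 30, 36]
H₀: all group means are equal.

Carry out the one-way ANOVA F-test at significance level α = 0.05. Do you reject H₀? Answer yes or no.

reject H₀: yes

Group means [27.60, 43.40, 45.89, 35.75], grand mean 37.250
SSB = Σnᵢ(x̄ᵢ−x̄)² = 1810.011; SSW = ΣΣ(x−x̄ᵢ)² = 591.989
MSB = 1810.011/3 = 603.3370; MSW = 591.989/28 = 21.1425
F = MSB/MSW = 28.5367
df = (3, 28)
p-value (upper-tail) = 0.00000
At α=0.05: p < α → reject H₀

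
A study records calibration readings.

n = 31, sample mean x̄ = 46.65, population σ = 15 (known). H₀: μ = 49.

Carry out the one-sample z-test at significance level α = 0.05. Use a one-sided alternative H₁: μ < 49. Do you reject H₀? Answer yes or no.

SE = σ/√n = 15/√31 = 2.6941
z = (x̄−μ₀)/SE = (46.65−49)/2.6941 = -0.8723
p-value (one-sided, H₁ less) = 0.19153
At α=0.05: p ≥ α → fail to reject H₀

reject H₀: no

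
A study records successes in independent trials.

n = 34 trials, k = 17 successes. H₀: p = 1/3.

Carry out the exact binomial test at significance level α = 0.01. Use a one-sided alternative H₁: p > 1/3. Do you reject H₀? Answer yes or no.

reject H₀: no

Exact binomial: n=34, k=17, p₀=1/3=0.3333
P(X≥17) from Σ C(n,i)·p₀^i·(1−p₀)^(n−i)
p-value (one-sided, H₁ greater) = 0.03265
At α=0.01: p ≥ α → fail to reject H₀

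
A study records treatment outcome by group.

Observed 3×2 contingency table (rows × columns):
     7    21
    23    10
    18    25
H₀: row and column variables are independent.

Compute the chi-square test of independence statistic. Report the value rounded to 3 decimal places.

Row totals [28, 33, 43], col totals [48, 56], n=104
χ² = (7−12.92)²/12.92 + (21−15.08)²/15.08 + (23−15.23)²/15.23 + (10−17.77)²/17.77 + (18−19.85)²/19.85 + (25−23.15)²/23.15 = 12.7206
df = 2

test statistic = 12.721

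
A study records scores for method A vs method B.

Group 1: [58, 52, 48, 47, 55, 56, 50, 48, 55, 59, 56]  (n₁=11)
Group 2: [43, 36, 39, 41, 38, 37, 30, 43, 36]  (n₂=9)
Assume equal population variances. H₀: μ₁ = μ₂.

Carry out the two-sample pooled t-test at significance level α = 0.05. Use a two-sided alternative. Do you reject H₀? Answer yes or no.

reject H₀: yes

x̄₁=53.091, s₁=4.277, n₁=11
x̄₂=38.111, s₂=4.076, n₂=9
s_p² = [10·4.277² + 8·4.076²]/18 = 17.5443
SE = √(s_p²·(1/11+1/9)) = 1.8826
t = (53.091−38.111)/1.8826 = 7.9568
df = 18
p-value (two-sided) = 0.00000
At α=0.05: p < α → reject H₀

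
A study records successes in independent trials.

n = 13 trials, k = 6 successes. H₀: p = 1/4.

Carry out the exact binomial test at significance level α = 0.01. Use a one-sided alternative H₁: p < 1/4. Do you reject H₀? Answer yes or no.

reject H₀: no

Exact binomial: n=13, k=6, p₀=1/4=0.2500
P(X≤6) from Σ C(n,i)·p₀^i·(1−p₀)^(n−i)
p-value (one-sided, H₁ less) = 0.97571
At α=0.01: p ≥ α → fail to reject H₀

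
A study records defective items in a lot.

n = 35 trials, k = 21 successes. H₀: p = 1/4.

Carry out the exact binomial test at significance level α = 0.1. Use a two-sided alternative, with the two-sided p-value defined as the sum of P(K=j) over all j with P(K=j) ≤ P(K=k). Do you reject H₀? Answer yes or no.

reject H₀: yes

Exact binomial: n=35, k=21, p₀=1/4=0.2500
P(X=j) = C(n,j)·p₀^j·(1−p₀)^(n−j); p = Σ P(X=j) over j with P(X=j) ≤ P(X=21)
p-value (two-sided) = 0.00001
At α=0.1: p < α → reject H₀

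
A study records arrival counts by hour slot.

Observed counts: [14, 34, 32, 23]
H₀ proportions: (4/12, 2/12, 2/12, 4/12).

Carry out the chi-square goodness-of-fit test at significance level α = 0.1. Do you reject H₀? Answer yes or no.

reject H₀: yes

n = 103; E_i = n·p_i = [34.33, 17.17, 17.17, 34.33]
χ² = (14−34.33)²/34.33 + (34−17.17)²/17.17 + (32−17.17)²/17.17 + (23−34.33)²/34.33 = 45.1068
df = 3
p-value (upper-tail) = 0.00000
At α=0.1: p < α → reject H₀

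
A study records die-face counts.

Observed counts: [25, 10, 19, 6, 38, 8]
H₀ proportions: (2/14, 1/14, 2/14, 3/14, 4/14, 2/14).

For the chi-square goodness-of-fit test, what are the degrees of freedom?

df = k − 1 = 6 − 1 = 5

degrees of freedom = 5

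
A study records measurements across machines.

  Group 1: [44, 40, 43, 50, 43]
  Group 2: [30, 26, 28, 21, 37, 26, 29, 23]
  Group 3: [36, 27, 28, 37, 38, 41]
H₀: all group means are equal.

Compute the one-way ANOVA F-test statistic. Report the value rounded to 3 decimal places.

test statistic = 17.603

Group means [44.00, 27.50, 34.50], grand mean 34.053
SSB = Σnᵢ(x̄ᵢ−x̄)² = 839.447; SSW = ΣΣ(x−x̄ᵢ)² = 381.500
MSB = 839.447/2 = 419.7237; MSW = 381.500/16 = 23.8438
F = MSB/MSW = 17.6031
df = (2, 16)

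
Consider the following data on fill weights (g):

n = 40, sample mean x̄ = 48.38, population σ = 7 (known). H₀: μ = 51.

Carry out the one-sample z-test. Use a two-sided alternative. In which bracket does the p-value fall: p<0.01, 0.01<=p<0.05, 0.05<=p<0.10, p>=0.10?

p-value bracket: 0.01<=p<0.05

SE = σ/√n = 7/√40 = 1.1068
z = (x̄−μ₀)/SE = (48.38−51)/1.1068 = -2.3672
p-value (two-sided) = 0.01792
→ bracket: 0.01<=p<0.05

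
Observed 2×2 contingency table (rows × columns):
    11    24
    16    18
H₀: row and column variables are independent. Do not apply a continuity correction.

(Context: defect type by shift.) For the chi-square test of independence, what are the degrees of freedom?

df = (r−1)(c−1) = (2−1)·(2−1) = 1

degrees of freedom = 1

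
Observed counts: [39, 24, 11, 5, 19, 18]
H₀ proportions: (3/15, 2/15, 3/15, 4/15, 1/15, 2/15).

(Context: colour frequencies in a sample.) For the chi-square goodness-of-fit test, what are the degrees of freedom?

degrees of freedom = 5

df = k − 1 = 6 − 1 = 5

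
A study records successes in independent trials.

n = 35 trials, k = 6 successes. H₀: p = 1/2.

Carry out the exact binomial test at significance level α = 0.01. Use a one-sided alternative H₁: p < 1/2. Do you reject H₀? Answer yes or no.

reject H₀: yes

Exact binomial: n=35, k=6, p₀=1/2=0.5000
P(X≤6) from Σ C(n,i)·p₀^i·(1−p₀)^(n−i)
p-value (one-sided, H₁ less) = 0.00006
At α=0.01: p < α → reject H₀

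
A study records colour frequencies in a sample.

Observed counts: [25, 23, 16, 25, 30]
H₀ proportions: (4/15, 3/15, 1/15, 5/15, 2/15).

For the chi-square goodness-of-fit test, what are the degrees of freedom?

degrees of freedom = 4

df = k − 1 = 5 − 1 = 4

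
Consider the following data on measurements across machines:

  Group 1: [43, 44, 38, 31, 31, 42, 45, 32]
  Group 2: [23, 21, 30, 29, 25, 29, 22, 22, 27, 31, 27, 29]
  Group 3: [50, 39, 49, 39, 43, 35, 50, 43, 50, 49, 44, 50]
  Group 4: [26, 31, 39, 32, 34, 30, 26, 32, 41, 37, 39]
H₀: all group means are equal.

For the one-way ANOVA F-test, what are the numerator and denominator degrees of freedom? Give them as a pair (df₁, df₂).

k = 4 groups, N = 43 total
df = (k−1, N−k) = (4−1, 43−4) = (3, 39)

degrees of freedom = [3, 39]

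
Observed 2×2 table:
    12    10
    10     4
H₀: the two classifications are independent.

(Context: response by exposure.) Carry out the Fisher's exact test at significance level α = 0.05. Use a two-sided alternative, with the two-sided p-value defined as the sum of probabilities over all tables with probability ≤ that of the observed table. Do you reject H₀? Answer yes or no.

reject H₀: no

Margins: r₁=22, r₂=14, c₁=22, c₂=14, n=36
p_obs = C(22,12)·C(14,10)/C(36,22); sum pmf over tables with pmf ≤ p_obs
p-value (two-sided) = 0.48473
At α=0.05: p ≥ α → fail to reject H₀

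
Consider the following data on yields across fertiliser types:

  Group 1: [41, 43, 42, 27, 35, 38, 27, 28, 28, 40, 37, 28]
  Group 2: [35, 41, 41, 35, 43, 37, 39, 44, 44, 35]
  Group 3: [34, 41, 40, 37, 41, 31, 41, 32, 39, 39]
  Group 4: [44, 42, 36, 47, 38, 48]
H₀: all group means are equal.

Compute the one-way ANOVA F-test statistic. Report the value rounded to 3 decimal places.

Group means [34.50, 39.40, 37.50, 42.50], grand mean 37.842
SSB = Σnᵢ(x̄ᵢ−x̄)² = 289.653; SSW = ΣΣ(x−x̄ᵢ)² = 831.400
MSB = 289.653/3 = 96.5509; MSW = 831.400/34 = 24.4529
F = MSB/MSW = 3.9484
df = (3, 34)

test statistic = 3.948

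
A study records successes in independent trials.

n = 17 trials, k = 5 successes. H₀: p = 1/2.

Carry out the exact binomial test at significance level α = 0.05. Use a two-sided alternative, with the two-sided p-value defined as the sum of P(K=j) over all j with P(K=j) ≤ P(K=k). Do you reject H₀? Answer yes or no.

Exact binomial: n=17, k=5, p₀=1/2=0.5000
P(X=j) = C(n,j)·p₀^j·(1−p₀)^(n−j); p = Σ P(X=j) over j with P(X=j) ≤ P(X=5)
p-value (two-sided) = 0.14346
At α=0.05: p ≥ α → fail to reject H₀

reject H₀: no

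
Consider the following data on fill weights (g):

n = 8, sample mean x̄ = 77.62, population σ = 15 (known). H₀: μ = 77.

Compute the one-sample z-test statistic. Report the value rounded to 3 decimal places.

SE = σ/√n = 15/√8 = 5.3033
z = (x̄−μ₀)/SE = (77.62−77)/5.3033 = 0.1169

test statistic = 0.117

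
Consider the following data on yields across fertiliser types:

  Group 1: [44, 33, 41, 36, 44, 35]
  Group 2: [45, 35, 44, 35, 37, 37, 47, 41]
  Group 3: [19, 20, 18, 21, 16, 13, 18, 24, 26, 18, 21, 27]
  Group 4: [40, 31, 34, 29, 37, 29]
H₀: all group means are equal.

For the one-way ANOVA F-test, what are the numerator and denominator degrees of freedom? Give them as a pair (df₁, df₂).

k = 4 groups, N = 32 total
df = (k−1, N−k) = (4−1, 32−4) = (3, 28)

degrees of freedom = [3, 28]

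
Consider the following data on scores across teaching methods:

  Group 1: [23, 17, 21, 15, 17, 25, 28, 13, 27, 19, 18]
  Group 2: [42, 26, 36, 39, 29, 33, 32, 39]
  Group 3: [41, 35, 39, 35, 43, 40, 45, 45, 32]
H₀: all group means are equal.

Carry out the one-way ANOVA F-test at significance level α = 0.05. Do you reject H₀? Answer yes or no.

Group means [20.27, 34.50, 39.44], grand mean 30.500
SSB = Σnᵢ(x̄ᵢ−x̄)² = 1998.596; SSW = ΣΣ(x−x̄ᵢ)² = 626.404
MSB = 1998.596/2 = 999.2980; MSW = 626.404/25 = 25.0562
F = MSB/MSW = 39.8823
df = (2, 25)
p-value (upper-tail) = 0.00000
At α=0.05: p < α → reject H₀

reject H₀: yes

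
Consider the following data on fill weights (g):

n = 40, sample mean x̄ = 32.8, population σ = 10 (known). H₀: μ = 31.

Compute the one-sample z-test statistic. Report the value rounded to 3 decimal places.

SE = σ/√n = 10/√40 = 1.5811
z = (x̄−μ₀)/SE = (32.8−31)/1.5811 = 1.1384

test statistic = 1.138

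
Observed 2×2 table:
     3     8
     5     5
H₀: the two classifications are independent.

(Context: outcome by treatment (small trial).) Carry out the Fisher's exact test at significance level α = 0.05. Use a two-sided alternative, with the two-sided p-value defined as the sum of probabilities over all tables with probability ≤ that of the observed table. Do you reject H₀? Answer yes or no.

reject H₀: no

Margins: r₁=11, r₂=10, c₁=8, c₂=13, n=21
p_obs = C(11,3)·C(10,5)/C(21,8); sum pmf over tables with pmf ≤ p_obs
p-value (two-sided) = 0.38700
At α=0.05: p ≥ α → fail to reject H₀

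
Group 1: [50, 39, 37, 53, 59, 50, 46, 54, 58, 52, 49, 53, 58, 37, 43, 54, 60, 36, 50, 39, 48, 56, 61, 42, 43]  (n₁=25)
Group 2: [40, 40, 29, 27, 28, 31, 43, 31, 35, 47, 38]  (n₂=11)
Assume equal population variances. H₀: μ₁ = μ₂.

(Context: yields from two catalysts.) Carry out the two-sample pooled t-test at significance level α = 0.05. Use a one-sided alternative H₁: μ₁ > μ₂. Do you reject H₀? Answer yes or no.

x̄₁=49.080, s₁=7.794, n₁=25
x̄₂=35.364, s₂=6.682, n₂=11
s_p² = [24·7.794² + 10·6.682²]/34 = 56.0113
SE = √(s_p²·(1/25+1/11)) = 2.7078
t = (49.080−35.364)/2.7078 = 5.0654
df = 34
p-value (one-sided, H₁ greater) = 0.00001
At α=0.05: p < α → reject H₀

reject H₀: yes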